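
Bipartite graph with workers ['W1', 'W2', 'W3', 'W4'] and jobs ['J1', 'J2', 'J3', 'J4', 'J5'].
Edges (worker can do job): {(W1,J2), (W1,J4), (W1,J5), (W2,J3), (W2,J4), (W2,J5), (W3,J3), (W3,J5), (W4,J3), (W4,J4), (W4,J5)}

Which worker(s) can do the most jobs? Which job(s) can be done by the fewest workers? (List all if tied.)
Most versatile: W1, W2, W4 (3 jobs); Least covered: J1 (0 workers)

Worker degrees (jobs they can do): W1:3, W2:3, W3:2, W4:3
Job degrees (workers who can do it): J1:0, J2:1, J3:3, J4:3, J5:4

Maximum worker degree is 3, achieved by: W1, W2, W4
Minimum job degree is 0, achieved by: J1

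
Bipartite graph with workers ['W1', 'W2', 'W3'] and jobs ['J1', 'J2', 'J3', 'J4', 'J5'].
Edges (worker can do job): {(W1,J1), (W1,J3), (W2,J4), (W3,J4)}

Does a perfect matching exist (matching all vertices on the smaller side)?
No, maximum matching has size 2 < 3

Maximum matching has size 2, need 3 for perfect matching.
Unmatched workers: ['W2']
Unmatched jobs: ['J5', 'J2', 'J1']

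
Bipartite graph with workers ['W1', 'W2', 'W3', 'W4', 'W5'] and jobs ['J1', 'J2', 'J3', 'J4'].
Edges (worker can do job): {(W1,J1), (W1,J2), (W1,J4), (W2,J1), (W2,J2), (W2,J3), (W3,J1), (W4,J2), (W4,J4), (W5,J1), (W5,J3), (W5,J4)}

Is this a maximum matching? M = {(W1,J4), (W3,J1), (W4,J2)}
No, size 3 is not maximum

Proposed matching has size 3.
Maximum matching size for this graph: 4.

This is NOT maximum - can be improved to size 4.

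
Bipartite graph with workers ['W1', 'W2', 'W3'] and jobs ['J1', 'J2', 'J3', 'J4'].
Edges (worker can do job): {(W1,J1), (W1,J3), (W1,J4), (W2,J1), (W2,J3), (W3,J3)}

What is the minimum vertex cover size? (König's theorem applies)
Minimum vertex cover size = 3

By König's theorem: in bipartite graphs,
min vertex cover = max matching = 3

Maximum matching has size 3, so minimum vertex cover also has size 3.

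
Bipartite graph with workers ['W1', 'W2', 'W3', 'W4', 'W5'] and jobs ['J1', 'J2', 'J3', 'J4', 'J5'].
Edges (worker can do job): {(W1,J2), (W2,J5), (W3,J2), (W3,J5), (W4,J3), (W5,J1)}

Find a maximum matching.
Matching: {(W1,J2), (W3,J5), (W4,J3), (W5,J1)}

Maximum matching (size 4):
  W1 → J2
  W3 → J5
  W4 → J3
  W5 → J1

Each worker is assigned to at most one job, and each job to at most one worker.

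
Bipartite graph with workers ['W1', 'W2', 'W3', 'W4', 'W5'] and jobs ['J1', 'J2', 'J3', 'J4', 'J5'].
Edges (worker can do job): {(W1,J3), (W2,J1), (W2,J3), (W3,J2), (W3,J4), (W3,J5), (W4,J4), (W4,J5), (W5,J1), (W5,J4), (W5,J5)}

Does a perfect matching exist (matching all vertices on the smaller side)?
Yes, perfect matching exists (size 5)

Perfect matching: {(W1,J3), (W2,J1), (W3,J2), (W4,J5), (W5,J4)}
All 5 vertices on the smaller side are matched.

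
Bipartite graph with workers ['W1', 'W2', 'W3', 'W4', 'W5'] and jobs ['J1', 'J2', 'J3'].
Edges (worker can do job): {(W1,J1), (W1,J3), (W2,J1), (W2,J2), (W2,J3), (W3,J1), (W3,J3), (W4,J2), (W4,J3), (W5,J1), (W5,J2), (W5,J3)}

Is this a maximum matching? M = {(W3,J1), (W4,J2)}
No, size 2 is not maximum

Proposed matching has size 2.
Maximum matching size for this graph: 3.

This is NOT maximum - can be improved to size 3.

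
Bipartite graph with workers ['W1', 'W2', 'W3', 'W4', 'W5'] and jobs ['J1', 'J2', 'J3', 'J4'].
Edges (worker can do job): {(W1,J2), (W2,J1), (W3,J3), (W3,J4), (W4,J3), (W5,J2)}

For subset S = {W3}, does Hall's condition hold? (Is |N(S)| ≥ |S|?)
Yes: |N(S)| = 2, |S| = 1

Subset S = {W3}
Neighbors N(S) = {J3, J4}

|N(S)| = 2, |S| = 1
Hall's condition: |N(S)| ≥ |S| is satisfied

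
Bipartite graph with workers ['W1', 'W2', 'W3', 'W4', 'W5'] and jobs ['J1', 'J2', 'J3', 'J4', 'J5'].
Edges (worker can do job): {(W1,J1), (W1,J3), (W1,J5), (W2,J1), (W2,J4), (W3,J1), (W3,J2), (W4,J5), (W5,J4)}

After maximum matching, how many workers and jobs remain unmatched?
Unmatched: 0 workers, 0 jobs

Maximum matching size: 5
Workers: 5 total, 5 matched, 0 unmatched
Jobs: 5 total, 5 matched, 0 unmatched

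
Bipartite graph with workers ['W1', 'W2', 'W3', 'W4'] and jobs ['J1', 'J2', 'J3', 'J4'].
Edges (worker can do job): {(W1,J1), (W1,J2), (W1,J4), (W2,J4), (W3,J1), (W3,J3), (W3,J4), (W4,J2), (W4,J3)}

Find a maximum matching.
Matching: {(W1,J1), (W2,J4), (W3,J3), (W4,J2)}

Maximum matching (size 4):
  W1 → J1
  W2 → J4
  W3 → J3
  W4 → J2

Each worker is assigned to at most one job, and each job to at most one worker.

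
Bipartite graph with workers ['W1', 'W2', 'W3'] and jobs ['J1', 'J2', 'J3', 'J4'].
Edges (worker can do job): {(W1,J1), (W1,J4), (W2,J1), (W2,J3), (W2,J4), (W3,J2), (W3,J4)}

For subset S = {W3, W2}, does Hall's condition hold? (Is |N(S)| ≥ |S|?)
Yes: |N(S)| = 4, |S| = 2

Subset S = {W3, W2}
Neighbors N(S) = {J1, J2, J3, J4}

|N(S)| = 4, |S| = 2
Hall's condition: |N(S)| ≥ |S| is satisfied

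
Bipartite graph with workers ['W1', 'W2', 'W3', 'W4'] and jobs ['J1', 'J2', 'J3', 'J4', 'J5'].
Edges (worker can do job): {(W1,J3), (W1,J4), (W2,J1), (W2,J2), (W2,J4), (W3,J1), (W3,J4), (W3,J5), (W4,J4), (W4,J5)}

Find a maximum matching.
Matching: {(W1,J3), (W2,J2), (W3,J1), (W4,J4)}

Maximum matching (size 4):
  W1 → J3
  W2 → J2
  W3 → J1
  W4 → J4

Each worker is assigned to at most one job, and each job to at most one worker.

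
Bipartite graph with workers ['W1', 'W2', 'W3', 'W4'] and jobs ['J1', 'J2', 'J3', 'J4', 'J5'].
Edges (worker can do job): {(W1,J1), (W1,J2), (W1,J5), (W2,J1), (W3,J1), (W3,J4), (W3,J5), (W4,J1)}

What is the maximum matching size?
Maximum matching size = 3

Maximum matching: {(W1,J5), (W3,J4), (W4,J1)}
Size: 3

This assigns 3 workers to 3 distinct jobs.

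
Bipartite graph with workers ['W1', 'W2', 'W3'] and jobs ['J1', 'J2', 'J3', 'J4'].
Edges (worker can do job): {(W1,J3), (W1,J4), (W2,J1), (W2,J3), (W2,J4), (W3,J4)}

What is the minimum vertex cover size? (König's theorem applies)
Minimum vertex cover size = 3

By König's theorem: in bipartite graphs,
min vertex cover = max matching = 3

Maximum matching has size 3, so minimum vertex cover also has size 3.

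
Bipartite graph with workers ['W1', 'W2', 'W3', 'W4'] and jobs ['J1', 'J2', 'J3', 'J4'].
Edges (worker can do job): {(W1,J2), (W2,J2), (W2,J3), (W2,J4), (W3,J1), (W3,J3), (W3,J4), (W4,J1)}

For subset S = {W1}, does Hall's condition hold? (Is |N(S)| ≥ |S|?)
Yes: |N(S)| = 1, |S| = 1

Subset S = {W1}
Neighbors N(S) = {J2}

|N(S)| = 1, |S| = 1
Hall's condition: |N(S)| ≥ |S| is satisfied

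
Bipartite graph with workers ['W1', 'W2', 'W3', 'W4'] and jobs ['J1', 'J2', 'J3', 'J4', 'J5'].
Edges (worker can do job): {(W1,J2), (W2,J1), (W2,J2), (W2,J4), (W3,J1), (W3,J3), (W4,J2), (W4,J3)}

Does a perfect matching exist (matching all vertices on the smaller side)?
Yes, perfect matching exists (size 4)

Perfect matching: {(W1,J2), (W2,J4), (W3,J1), (W4,J3)}
All 4 vertices on the smaller side are matched.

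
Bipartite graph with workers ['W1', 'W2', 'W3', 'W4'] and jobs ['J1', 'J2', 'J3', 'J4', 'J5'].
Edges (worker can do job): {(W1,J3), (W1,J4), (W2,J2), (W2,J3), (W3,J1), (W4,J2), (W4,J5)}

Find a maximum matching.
Matching: {(W1,J4), (W2,J3), (W3,J1), (W4,J2)}

Maximum matching (size 4):
  W1 → J4
  W2 → J3
  W3 → J1
  W4 → J2

Each worker is assigned to at most one job, and each job to at most one worker.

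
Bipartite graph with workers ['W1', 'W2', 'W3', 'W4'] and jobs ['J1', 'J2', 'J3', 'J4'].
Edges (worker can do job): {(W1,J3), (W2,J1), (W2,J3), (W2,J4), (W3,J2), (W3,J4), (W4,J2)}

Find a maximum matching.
Matching: {(W1,J3), (W2,J1), (W3,J4), (W4,J2)}

Maximum matching (size 4):
  W1 → J3
  W2 → J1
  W3 → J4
  W4 → J2

Each worker is assigned to at most one job, and each job to at most one worker.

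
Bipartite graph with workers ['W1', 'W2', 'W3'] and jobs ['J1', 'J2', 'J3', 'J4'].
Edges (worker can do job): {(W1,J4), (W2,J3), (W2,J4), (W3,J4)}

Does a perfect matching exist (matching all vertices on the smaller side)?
No, maximum matching has size 2 < 3

Maximum matching has size 2, need 3 for perfect matching.
Unmatched workers: ['W1']
Unmatched jobs: ['J1', 'J2']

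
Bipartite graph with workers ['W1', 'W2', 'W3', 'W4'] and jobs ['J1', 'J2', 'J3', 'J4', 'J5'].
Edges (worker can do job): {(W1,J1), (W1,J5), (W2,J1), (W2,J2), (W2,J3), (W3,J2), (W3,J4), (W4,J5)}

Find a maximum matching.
Matching: {(W1,J1), (W2,J3), (W3,J4), (W4,J5)}

Maximum matching (size 4):
  W1 → J1
  W2 → J3
  W3 → J4
  W4 → J5

Each worker is assigned to at most one job, and each job to at most one worker.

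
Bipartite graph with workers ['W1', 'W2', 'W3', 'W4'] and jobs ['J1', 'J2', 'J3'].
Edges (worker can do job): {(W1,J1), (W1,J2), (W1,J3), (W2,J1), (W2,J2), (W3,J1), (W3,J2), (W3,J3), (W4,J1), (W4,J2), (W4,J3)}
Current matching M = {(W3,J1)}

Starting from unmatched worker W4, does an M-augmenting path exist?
Yes: W4 → J3

An M-augmenting path alternates non-matching / matching edges, starting and ending at unmatched vertices.
Path: W4 → J3
(J3 is unmatched in M, so the path is augmenting.)
Flipping edges along this path would increase |M| from 1 to 2.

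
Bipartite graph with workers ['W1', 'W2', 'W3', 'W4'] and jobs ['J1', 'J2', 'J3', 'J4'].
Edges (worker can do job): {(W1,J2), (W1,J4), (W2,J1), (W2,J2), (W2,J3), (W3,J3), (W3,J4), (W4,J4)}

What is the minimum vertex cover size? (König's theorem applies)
Minimum vertex cover size = 4

By König's theorem: in bipartite graphs,
min vertex cover = max matching = 4

Maximum matching has size 4, so minimum vertex cover also has size 4.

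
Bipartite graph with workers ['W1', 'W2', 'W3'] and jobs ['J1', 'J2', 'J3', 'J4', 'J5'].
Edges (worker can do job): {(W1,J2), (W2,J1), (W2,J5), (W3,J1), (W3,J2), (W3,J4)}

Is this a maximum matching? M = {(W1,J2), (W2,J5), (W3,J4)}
Yes, size 3 is maximum

Proposed matching has size 3.
Maximum matching size for this graph: 3.

This is a maximum matching.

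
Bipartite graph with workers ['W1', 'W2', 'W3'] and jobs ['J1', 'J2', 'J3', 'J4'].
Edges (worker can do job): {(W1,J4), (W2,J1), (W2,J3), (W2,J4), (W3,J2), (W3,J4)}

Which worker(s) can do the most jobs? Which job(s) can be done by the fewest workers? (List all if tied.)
Most versatile: W2 (3 jobs); Least covered: J1, J2, J3 (1 workers)

Worker degrees (jobs they can do): W1:1, W2:3, W3:2
Job degrees (workers who can do it): J1:1, J2:1, J3:1, J4:3

Maximum worker degree is 3, achieved by: W2
Minimum job degree is 1, achieved by: J1, J2, J3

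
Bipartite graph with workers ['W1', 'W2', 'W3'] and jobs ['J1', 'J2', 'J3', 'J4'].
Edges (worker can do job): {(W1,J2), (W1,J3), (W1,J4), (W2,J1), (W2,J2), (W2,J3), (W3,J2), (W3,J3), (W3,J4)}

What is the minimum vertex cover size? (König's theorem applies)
Minimum vertex cover size = 3

By König's theorem: in bipartite graphs,
min vertex cover = max matching = 3

Maximum matching has size 3, so minimum vertex cover also has size 3.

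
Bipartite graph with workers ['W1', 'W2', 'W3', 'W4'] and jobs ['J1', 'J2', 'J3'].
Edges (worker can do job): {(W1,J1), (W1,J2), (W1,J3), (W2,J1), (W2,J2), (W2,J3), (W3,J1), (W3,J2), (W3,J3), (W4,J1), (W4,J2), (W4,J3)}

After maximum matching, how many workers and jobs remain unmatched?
Unmatched: 1 workers, 0 jobs

Maximum matching size: 3
Workers: 4 total, 3 matched, 1 unmatched
Jobs: 3 total, 3 matched, 0 unmatched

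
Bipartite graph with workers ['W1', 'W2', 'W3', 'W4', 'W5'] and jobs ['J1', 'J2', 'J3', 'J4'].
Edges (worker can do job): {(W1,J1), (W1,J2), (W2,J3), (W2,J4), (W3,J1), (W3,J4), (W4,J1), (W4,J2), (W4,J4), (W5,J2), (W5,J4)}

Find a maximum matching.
Matching: {(W2,J3), (W3,J1), (W4,J4), (W5,J2)}

Maximum matching (size 4):
  W2 → J3
  W3 → J1
  W4 → J4
  W5 → J2

Each worker is assigned to at most one job, and each job to at most one worker.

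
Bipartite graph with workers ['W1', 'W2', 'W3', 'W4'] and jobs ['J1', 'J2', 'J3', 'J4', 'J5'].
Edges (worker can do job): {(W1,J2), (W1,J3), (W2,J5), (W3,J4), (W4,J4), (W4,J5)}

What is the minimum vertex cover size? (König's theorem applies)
Minimum vertex cover size = 3

By König's theorem: in bipartite graphs,
min vertex cover = max matching = 3

Maximum matching has size 3, so minimum vertex cover also has size 3.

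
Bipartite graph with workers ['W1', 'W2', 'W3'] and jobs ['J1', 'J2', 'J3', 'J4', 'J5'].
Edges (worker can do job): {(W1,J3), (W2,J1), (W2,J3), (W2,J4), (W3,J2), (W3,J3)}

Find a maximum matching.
Matching: {(W1,J3), (W2,J4), (W3,J2)}

Maximum matching (size 3):
  W1 → J3
  W2 → J4
  W3 → J2

Each worker is assigned to at most one job, and each job to at most one worker.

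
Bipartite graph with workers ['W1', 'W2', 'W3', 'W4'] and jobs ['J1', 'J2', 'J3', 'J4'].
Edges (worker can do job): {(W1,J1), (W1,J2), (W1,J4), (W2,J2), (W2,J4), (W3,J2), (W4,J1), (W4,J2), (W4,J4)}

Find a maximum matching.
Matching: {(W1,J1), (W2,J4), (W4,J2)}

Maximum matching (size 3):
  W1 → J1
  W2 → J4
  W4 → J2

Each worker is assigned to at most one job, and each job to at most one worker.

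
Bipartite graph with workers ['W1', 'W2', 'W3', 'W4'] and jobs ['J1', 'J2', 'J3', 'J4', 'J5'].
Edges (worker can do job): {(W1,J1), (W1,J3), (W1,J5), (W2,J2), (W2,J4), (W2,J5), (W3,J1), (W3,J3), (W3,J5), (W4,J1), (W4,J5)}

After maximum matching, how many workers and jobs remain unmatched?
Unmatched: 0 workers, 1 jobs

Maximum matching size: 4
Workers: 4 total, 4 matched, 0 unmatched
Jobs: 5 total, 4 matched, 1 unmatched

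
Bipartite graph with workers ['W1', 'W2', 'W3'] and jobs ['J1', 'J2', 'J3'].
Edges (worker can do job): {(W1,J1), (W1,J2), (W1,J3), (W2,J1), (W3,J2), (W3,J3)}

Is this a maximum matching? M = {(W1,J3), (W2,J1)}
No, size 2 is not maximum

Proposed matching has size 2.
Maximum matching size for this graph: 3.

This is NOT maximum - can be improved to size 3.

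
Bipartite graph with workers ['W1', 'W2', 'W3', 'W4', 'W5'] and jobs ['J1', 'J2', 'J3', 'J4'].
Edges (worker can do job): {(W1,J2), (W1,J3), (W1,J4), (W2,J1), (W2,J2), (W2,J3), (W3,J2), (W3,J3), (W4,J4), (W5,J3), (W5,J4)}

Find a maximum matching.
Matching: {(W1,J2), (W2,J1), (W3,J3), (W5,J4)}

Maximum matching (size 4):
  W1 → J2
  W2 → J1
  W3 → J3
  W5 → J4

Each worker is assigned to at most one job, and each job to at most one worker.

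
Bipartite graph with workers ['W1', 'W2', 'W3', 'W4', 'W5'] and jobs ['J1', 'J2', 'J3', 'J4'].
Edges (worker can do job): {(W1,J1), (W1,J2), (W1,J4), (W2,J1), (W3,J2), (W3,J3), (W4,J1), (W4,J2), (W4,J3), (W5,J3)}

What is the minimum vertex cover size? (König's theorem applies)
Minimum vertex cover size = 4

By König's theorem: in bipartite graphs,
min vertex cover = max matching = 4

Maximum matching has size 4, so minimum vertex cover also has size 4.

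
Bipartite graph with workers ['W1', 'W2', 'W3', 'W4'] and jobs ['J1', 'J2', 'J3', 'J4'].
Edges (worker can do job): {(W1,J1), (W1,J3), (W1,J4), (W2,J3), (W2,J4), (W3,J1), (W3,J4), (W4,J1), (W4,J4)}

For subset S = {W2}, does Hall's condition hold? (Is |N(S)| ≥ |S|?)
Yes: |N(S)| = 2, |S| = 1

Subset S = {W2}
Neighbors N(S) = {J3, J4}

|N(S)| = 2, |S| = 1
Hall's condition: |N(S)| ≥ |S| is satisfied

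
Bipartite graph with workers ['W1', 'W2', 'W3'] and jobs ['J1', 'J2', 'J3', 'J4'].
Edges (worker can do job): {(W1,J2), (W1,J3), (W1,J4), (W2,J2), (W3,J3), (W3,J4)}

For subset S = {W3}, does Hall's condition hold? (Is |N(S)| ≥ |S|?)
Yes: |N(S)| = 2, |S| = 1

Subset S = {W3}
Neighbors N(S) = {J3, J4}

|N(S)| = 2, |S| = 1
Hall's condition: |N(S)| ≥ |S| is satisfied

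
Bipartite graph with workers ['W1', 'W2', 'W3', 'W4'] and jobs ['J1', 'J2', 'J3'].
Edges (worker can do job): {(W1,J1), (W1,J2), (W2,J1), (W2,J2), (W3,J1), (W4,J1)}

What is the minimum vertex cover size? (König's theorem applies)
Minimum vertex cover size = 2

By König's theorem: in bipartite graphs,
min vertex cover = max matching = 2

Maximum matching has size 2, so minimum vertex cover also has size 2.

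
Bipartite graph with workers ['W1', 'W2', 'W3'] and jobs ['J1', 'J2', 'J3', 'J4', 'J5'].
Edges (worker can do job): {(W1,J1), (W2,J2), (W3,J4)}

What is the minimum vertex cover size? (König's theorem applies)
Minimum vertex cover size = 3

By König's theorem: in bipartite graphs,
min vertex cover = max matching = 3

Maximum matching has size 3, so minimum vertex cover also has size 3.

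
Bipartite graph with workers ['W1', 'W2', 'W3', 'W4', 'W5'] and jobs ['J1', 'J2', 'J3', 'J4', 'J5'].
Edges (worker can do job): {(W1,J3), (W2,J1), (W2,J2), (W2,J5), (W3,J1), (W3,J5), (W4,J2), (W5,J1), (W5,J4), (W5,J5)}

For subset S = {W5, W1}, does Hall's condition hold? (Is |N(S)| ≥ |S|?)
Yes: |N(S)| = 4, |S| = 2

Subset S = {W5, W1}
Neighbors N(S) = {J1, J3, J4, J5}

|N(S)| = 4, |S| = 2
Hall's condition: |N(S)| ≥ |S| is satisfied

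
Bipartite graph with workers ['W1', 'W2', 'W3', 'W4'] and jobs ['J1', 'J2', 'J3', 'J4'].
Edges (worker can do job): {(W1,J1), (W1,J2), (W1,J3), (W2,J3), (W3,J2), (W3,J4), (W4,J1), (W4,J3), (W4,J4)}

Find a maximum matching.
Matching: {(W1,J2), (W2,J3), (W3,J4), (W4,J1)}

Maximum matching (size 4):
  W1 → J2
  W2 → J3
  W3 → J4
  W4 → J1

Each worker is assigned to at most one job, and each job to at most one worker.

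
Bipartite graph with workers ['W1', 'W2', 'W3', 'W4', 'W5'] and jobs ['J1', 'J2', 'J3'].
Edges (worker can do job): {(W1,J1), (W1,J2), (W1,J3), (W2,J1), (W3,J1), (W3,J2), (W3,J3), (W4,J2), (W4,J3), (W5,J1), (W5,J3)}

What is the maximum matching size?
Maximum matching size = 3

Maximum matching: {(W3,J3), (W4,J2), (W5,J1)}
Size: 3

This assigns 3 workers to 3 distinct jobs.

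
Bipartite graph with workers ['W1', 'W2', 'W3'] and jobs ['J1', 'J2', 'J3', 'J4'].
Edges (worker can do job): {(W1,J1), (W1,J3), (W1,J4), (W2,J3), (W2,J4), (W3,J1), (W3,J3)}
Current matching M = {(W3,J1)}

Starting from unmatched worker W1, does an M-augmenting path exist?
Yes: W1 → J1 → W3 → J3

An M-augmenting path alternates non-matching / matching edges, starting and ending at unmatched vertices.
Path: W1 → J1 → W3 → J3
(J3 is unmatched in M, so the path is augmenting.)
Flipping edges along this path would increase |M| from 1 to 2.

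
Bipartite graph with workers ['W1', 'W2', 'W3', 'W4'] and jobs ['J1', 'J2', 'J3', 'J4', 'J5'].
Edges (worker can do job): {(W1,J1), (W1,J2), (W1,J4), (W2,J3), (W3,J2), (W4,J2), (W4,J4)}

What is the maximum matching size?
Maximum matching size = 4

Maximum matching: {(W1,J1), (W2,J3), (W3,J2), (W4,J4)}
Size: 4

This assigns 4 workers to 4 distinct jobs.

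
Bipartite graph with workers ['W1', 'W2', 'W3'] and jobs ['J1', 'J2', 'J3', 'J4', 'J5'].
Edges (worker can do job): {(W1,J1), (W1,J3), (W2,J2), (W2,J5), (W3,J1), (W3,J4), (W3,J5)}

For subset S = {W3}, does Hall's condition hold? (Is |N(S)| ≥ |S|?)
Yes: |N(S)| = 3, |S| = 1

Subset S = {W3}
Neighbors N(S) = {J1, J4, J5}

|N(S)| = 3, |S| = 1
Hall's condition: |N(S)| ≥ |S| is satisfied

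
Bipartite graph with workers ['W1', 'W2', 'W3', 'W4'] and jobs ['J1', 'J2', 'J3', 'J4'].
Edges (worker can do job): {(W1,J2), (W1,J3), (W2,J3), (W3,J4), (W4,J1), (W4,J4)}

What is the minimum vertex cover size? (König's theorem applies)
Minimum vertex cover size = 4

By König's theorem: in bipartite graphs,
min vertex cover = max matching = 4

Maximum matching has size 4, so minimum vertex cover also has size 4.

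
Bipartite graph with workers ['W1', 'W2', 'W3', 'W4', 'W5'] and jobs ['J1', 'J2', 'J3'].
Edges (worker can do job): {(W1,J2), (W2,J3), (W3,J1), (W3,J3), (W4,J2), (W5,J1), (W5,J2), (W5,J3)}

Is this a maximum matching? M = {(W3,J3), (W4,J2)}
No, size 2 is not maximum

Proposed matching has size 2.
Maximum matching size for this graph: 3.

This is NOT maximum - can be improved to size 3.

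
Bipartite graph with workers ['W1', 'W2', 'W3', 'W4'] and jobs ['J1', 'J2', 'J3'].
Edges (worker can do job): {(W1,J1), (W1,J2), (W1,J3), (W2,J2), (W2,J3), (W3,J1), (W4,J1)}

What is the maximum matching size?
Maximum matching size = 3

Maximum matching: {(W1,J3), (W2,J2), (W4,J1)}
Size: 3

This assigns 3 workers to 3 distinct jobs.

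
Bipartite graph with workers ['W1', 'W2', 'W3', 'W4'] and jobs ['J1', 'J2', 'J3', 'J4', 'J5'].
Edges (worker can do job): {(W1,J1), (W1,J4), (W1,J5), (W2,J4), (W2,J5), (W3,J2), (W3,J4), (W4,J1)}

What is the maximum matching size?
Maximum matching size = 4

Maximum matching: {(W1,J5), (W2,J4), (W3,J2), (W4,J1)}
Size: 4

This assigns 4 workers to 4 distinct jobs.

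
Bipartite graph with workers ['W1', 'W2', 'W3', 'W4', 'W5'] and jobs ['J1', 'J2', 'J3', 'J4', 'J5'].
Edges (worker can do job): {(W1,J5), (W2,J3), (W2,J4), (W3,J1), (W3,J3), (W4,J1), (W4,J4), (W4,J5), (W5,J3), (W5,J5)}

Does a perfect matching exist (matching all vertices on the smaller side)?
No, maximum matching has size 4 < 5

Maximum matching has size 4, need 5 for perfect matching.
Unmatched workers: ['W1']
Unmatched jobs: ['J2']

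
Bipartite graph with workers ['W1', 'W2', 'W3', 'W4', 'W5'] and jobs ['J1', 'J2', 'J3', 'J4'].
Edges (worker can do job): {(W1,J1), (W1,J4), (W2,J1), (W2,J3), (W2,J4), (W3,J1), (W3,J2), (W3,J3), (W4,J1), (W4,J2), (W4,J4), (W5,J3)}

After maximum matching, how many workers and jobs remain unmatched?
Unmatched: 1 workers, 0 jobs

Maximum matching size: 4
Workers: 5 total, 4 matched, 1 unmatched
Jobs: 4 total, 4 matched, 0 unmatched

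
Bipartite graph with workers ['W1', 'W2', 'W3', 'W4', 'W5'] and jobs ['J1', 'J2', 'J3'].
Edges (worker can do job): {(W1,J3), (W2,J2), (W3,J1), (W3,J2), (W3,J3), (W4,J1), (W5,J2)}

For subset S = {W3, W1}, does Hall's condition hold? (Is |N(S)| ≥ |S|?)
Yes: |N(S)| = 3, |S| = 2

Subset S = {W3, W1}
Neighbors N(S) = {J1, J2, J3}

|N(S)| = 3, |S| = 2
Hall's condition: |N(S)| ≥ |S| is satisfied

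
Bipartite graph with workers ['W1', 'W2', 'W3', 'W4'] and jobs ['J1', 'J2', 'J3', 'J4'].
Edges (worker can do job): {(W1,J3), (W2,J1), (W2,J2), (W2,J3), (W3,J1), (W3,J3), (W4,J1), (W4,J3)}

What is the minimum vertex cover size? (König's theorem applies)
Minimum vertex cover size = 3

By König's theorem: in bipartite graphs,
min vertex cover = max matching = 3

Maximum matching has size 3, so minimum vertex cover also has size 3.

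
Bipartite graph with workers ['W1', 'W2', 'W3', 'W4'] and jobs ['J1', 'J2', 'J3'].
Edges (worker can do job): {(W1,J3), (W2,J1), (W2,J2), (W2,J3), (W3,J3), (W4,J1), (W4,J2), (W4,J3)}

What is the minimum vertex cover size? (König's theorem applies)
Minimum vertex cover size = 3

By König's theorem: in bipartite graphs,
min vertex cover = max matching = 3

Maximum matching has size 3, so minimum vertex cover also has size 3.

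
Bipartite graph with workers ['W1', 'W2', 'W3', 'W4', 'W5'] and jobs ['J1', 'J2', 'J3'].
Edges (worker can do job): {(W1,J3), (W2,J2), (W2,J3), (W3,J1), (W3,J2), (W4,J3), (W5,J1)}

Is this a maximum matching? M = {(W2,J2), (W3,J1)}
No, size 2 is not maximum

Proposed matching has size 2.
Maximum matching size for this graph: 3.

This is NOT maximum - can be improved to size 3.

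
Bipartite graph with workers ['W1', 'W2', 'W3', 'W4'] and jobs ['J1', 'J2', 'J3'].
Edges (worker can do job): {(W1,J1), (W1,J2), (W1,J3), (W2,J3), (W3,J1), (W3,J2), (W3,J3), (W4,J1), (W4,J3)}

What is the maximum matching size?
Maximum matching size = 3

Maximum matching: {(W1,J2), (W3,J1), (W4,J3)}
Size: 3

This assigns 3 workers to 3 distinct jobs.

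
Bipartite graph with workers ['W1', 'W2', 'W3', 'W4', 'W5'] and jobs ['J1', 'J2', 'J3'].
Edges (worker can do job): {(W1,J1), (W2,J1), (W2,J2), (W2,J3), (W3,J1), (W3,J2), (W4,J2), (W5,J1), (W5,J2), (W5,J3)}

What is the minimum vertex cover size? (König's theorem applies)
Minimum vertex cover size = 3

By König's theorem: in bipartite graphs,
min vertex cover = max matching = 3

Maximum matching has size 3, so minimum vertex cover also has size 3.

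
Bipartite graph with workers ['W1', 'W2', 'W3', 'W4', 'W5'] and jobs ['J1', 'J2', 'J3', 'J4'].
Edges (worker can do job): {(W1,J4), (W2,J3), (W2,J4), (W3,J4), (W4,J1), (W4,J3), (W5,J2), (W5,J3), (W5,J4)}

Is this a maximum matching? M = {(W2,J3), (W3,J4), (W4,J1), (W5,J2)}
Yes, size 4 is maximum

Proposed matching has size 4.
Maximum matching size for this graph: 4.

This is a maximum matching.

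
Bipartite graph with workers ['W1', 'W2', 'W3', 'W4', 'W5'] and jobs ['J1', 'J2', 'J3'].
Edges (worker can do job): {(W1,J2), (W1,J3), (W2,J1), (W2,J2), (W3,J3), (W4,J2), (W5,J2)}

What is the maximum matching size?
Maximum matching size = 3

Maximum matching: {(W2,J1), (W3,J3), (W5,J2)}
Size: 3

This assigns 3 workers to 3 distinct jobs.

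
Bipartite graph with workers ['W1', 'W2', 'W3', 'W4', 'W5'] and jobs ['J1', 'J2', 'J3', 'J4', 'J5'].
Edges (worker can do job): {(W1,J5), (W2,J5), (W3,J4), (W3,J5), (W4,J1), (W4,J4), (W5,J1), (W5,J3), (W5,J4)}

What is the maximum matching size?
Maximum matching size = 4

Maximum matching: {(W1,J5), (W3,J4), (W4,J1), (W5,J3)}
Size: 4

This assigns 4 workers to 4 distinct jobs.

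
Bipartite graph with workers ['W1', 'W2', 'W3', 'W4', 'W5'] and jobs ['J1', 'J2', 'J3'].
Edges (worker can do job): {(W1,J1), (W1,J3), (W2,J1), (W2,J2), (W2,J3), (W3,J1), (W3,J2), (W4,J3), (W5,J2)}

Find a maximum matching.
Matching: {(W3,J1), (W4,J3), (W5,J2)}

Maximum matching (size 3):
  W3 → J1
  W4 → J3
  W5 → J2

Each worker is assigned to at most one job, and each job to at most one worker.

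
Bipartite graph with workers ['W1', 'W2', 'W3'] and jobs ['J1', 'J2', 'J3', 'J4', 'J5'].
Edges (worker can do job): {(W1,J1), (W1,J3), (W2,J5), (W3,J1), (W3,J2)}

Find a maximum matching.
Matching: {(W1,J3), (W2,J5), (W3,J1)}

Maximum matching (size 3):
  W1 → J3
  W2 → J5
  W3 → J1

Each worker is assigned to at most one job, and each job to at most one worker.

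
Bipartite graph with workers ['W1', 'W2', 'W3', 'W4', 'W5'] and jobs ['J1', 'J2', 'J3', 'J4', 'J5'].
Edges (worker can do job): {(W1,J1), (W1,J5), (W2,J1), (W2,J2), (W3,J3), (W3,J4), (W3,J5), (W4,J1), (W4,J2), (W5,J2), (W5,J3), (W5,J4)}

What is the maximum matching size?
Maximum matching size = 5

Maximum matching: {(W1,J5), (W2,J1), (W3,J3), (W4,J2), (W5,J4)}
Size: 5

This assigns 5 workers to 5 distinct jobs.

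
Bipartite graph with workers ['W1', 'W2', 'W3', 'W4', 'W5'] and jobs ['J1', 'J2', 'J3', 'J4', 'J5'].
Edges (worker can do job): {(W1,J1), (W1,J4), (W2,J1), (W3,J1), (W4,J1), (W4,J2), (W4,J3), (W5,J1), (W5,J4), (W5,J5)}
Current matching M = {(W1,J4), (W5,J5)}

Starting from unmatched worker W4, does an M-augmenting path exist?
Yes: W4 → J1

An M-augmenting path alternates non-matching / matching edges, starting and ending at unmatched vertices.
Path: W4 → J1
(J1 is unmatched in M, so the path is augmenting.)
Flipping edges along this path would increase |M| from 2 to 3.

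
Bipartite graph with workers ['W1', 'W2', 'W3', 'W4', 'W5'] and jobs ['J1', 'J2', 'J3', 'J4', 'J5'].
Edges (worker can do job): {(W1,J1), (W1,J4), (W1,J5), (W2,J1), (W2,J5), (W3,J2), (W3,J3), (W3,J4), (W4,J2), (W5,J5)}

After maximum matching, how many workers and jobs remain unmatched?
Unmatched: 0 workers, 0 jobs

Maximum matching size: 5
Workers: 5 total, 5 matched, 0 unmatched
Jobs: 5 total, 5 matched, 0 unmatched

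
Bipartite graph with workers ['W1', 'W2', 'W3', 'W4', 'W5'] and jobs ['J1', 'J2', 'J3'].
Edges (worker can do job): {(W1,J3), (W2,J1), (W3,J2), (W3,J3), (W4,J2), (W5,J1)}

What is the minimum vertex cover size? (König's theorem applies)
Minimum vertex cover size = 3

By König's theorem: in bipartite graphs,
min vertex cover = max matching = 3

Maximum matching has size 3, so minimum vertex cover also has size 3.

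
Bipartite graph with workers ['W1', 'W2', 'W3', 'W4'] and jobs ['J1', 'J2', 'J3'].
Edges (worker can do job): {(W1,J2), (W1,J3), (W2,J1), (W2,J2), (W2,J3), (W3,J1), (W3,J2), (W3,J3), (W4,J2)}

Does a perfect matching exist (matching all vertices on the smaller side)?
Yes, perfect matching exists (size 3)

Perfect matching: {(W1,J3), (W3,J1), (W4,J2)}
All 3 vertices on the smaller side are matched.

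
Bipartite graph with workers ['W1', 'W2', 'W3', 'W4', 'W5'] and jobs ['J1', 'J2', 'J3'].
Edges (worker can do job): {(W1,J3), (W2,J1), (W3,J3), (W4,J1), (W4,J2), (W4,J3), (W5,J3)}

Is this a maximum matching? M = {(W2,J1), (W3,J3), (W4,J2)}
Yes, size 3 is maximum

Proposed matching has size 3.
Maximum matching size for this graph: 3.

This is a maximum matching.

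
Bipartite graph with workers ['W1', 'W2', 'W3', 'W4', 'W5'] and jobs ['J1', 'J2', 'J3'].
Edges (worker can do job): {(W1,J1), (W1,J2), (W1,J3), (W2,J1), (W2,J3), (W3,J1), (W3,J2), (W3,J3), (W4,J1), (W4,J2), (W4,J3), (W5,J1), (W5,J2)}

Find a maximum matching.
Matching: {(W3,J1), (W4,J3), (W5,J2)}

Maximum matching (size 3):
  W3 → J1
  W4 → J3
  W5 → J2

Each worker is assigned to at most one job, and each job to at most one worker.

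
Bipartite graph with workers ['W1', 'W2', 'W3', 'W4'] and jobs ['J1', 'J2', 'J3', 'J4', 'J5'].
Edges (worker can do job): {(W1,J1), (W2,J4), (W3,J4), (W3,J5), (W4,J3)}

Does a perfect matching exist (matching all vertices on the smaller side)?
Yes, perfect matching exists (size 4)

Perfect matching: {(W1,J1), (W2,J4), (W3,J5), (W4,J3)}
All 4 vertices on the smaller side are matched.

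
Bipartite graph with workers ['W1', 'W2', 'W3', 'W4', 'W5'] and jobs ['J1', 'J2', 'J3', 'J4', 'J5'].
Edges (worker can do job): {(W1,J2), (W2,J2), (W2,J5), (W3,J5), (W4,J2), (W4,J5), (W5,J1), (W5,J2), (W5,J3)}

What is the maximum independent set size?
Maximum independent set = 7

By König's theorem:
- Min vertex cover = Max matching = 3
- Max independent set = Total vertices - Min vertex cover
- Max independent set = 10 - 3 = 7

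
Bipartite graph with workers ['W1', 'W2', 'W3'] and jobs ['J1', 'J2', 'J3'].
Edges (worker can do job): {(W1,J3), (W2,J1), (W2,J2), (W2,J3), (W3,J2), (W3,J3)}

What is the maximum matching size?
Maximum matching size = 3

Maximum matching: {(W1,J3), (W2,J1), (W3,J2)}
Size: 3

This assigns 3 workers to 3 distinct jobs.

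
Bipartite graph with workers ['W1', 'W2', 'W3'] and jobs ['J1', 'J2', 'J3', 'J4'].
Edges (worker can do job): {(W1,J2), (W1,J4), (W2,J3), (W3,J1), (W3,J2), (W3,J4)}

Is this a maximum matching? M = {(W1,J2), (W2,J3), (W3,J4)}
Yes, size 3 is maximum

Proposed matching has size 3.
Maximum matching size for this graph: 3.

This is a maximum matching.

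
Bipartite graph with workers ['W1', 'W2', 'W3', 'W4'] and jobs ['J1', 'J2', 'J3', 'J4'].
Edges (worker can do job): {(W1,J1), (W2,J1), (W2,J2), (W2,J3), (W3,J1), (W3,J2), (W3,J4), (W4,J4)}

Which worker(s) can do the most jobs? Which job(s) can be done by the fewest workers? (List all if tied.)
Most versatile: W2, W3 (3 jobs); Least covered: J3 (1 workers)

Worker degrees (jobs they can do): W1:1, W2:3, W3:3, W4:1
Job degrees (workers who can do it): J1:3, J2:2, J3:1, J4:2

Maximum worker degree is 3, achieved by: W2, W3
Minimum job degree is 1, achieved by: J3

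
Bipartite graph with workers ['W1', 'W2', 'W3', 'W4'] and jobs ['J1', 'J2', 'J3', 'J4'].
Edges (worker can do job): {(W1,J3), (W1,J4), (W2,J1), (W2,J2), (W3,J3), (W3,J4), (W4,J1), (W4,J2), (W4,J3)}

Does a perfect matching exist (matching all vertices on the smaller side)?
Yes, perfect matching exists (size 4)

Perfect matching: {(W1,J3), (W2,J2), (W3,J4), (W4,J1)}
All 4 vertices on the smaller side are matched.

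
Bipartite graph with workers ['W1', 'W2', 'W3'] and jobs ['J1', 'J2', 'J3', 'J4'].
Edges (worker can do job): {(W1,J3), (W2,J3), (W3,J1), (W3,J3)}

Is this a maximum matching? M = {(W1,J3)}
No, size 1 is not maximum

Proposed matching has size 1.
Maximum matching size for this graph: 2.

This is NOT maximum - can be improved to size 2.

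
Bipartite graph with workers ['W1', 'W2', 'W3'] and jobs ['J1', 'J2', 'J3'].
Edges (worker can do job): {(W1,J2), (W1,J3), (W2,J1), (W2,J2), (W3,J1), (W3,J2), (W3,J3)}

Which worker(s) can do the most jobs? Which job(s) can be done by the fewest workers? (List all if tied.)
Most versatile: W3 (3 jobs); Least covered: J1, J3 (2 workers)

Worker degrees (jobs they can do): W1:2, W2:2, W3:3
Job degrees (workers who can do it): J1:2, J2:3, J3:2

Maximum worker degree is 3, achieved by: W3
Minimum job degree is 2, achieved by: J1, J3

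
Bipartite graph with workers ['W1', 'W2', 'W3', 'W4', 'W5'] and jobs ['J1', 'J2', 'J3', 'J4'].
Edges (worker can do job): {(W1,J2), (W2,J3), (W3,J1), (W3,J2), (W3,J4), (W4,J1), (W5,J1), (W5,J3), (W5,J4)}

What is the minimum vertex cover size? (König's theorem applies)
Minimum vertex cover size = 4

By König's theorem: in bipartite graphs,
min vertex cover = max matching = 4

Maximum matching has size 4, so minimum vertex cover also has size 4.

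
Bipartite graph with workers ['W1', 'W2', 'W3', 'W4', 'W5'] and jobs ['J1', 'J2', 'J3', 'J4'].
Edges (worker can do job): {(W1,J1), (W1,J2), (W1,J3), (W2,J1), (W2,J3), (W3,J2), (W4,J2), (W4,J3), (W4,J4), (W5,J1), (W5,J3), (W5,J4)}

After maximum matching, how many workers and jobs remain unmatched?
Unmatched: 1 workers, 0 jobs

Maximum matching size: 4
Workers: 5 total, 4 matched, 1 unmatched
Jobs: 4 total, 4 matched, 0 unmatched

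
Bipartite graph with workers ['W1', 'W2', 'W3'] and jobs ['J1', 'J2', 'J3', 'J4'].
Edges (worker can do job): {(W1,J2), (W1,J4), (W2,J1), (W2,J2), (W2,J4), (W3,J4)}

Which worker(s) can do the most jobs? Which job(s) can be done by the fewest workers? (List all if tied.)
Most versatile: W2 (3 jobs); Least covered: J3 (0 workers)

Worker degrees (jobs they can do): W1:2, W2:3, W3:1
Job degrees (workers who can do it): J1:1, J2:2, J3:0, J4:3

Maximum worker degree is 3, achieved by: W2
Minimum job degree is 0, achieved by: J3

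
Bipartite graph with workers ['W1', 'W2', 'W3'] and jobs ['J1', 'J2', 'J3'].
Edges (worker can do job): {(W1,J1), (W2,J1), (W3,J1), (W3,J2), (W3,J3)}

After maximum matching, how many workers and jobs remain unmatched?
Unmatched: 1 workers, 1 jobs

Maximum matching size: 2
Workers: 3 total, 2 matched, 1 unmatched
Jobs: 3 total, 2 matched, 1 unmatched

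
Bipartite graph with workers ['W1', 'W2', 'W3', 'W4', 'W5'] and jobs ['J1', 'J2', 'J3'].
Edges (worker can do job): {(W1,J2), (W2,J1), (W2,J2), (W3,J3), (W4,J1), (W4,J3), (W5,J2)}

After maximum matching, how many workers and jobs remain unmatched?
Unmatched: 2 workers, 0 jobs

Maximum matching size: 3
Workers: 5 total, 3 matched, 2 unmatched
Jobs: 3 total, 3 matched, 0 unmatched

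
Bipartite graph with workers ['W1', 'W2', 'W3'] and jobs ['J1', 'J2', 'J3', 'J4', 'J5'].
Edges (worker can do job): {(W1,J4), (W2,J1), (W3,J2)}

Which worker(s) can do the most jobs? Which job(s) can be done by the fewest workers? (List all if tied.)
Most versatile: W1, W2, W3 (1 jobs); Least covered: J3, J5 (0 workers)

Worker degrees (jobs they can do): W1:1, W2:1, W3:1
Job degrees (workers who can do it): J1:1, J2:1, J3:0, J4:1, J5:0

Maximum worker degree is 1, achieved by: W1, W2, W3
Minimum job degree is 0, achieved by: J3, J5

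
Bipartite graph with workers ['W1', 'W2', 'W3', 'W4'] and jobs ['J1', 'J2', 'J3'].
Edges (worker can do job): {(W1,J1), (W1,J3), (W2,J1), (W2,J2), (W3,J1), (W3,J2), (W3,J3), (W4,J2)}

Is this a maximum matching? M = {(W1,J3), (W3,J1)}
No, size 2 is not maximum

Proposed matching has size 2.
Maximum matching size for this graph: 3.

This is NOT maximum - can be improved to size 3.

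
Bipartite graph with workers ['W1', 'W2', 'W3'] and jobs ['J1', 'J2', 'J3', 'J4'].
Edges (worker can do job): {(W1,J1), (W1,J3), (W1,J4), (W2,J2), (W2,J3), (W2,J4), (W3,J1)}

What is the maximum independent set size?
Maximum independent set = 4

By König's theorem:
- Min vertex cover = Max matching = 3
- Max independent set = Total vertices - Min vertex cover
- Max independent set = 7 - 3 = 4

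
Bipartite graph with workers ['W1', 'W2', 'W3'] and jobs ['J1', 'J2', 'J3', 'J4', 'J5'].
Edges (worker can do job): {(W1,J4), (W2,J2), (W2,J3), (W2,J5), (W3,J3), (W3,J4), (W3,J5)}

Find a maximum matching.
Matching: {(W1,J4), (W2,J2), (W3,J3)}

Maximum matching (size 3):
  W1 → J4
  W2 → J2
  W3 → J3

Each worker is assigned to at most one job, and each job to at most one worker.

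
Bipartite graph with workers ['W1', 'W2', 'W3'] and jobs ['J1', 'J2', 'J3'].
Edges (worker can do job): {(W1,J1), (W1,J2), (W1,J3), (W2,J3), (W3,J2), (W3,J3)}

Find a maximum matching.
Matching: {(W1,J1), (W2,J3), (W3,J2)}

Maximum matching (size 3):
  W1 → J1
  W2 → J3
  W3 → J2

Each worker is assigned to at most one job, and each job to at most one worker.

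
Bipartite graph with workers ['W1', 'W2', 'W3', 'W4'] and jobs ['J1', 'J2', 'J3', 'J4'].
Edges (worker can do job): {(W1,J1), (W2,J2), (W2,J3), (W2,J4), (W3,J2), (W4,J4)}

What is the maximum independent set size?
Maximum independent set = 4

By König's theorem:
- Min vertex cover = Max matching = 4
- Max independent set = Total vertices - Min vertex cover
- Max independent set = 8 - 4 = 4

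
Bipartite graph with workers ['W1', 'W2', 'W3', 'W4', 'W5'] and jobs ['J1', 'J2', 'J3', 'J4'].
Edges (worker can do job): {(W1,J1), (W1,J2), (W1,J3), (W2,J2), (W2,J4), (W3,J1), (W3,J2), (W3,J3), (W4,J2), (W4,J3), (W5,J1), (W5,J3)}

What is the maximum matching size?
Maximum matching size = 4

Maximum matching: {(W2,J4), (W3,J2), (W4,J3), (W5,J1)}
Size: 4

This assigns 4 workers to 4 distinct jobs.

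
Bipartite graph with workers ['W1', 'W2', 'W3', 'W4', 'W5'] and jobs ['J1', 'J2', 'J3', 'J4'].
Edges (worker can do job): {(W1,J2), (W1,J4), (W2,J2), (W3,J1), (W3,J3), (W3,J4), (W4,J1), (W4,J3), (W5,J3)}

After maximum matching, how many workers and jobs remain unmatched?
Unmatched: 1 workers, 0 jobs

Maximum matching size: 4
Workers: 5 total, 4 matched, 1 unmatched
Jobs: 4 total, 4 matched, 0 unmatched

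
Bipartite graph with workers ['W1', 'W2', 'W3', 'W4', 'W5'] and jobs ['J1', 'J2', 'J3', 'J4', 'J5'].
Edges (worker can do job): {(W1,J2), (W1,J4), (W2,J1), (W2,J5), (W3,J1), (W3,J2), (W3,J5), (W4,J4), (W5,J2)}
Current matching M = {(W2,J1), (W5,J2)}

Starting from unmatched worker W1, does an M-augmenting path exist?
Yes: W1 → J4

An M-augmenting path alternates non-matching / matching edges, starting and ending at unmatched vertices.
Path: W1 → J4
(J4 is unmatched in M, so the path is augmenting.)
Flipping edges along this path would increase |M| from 2 to 3.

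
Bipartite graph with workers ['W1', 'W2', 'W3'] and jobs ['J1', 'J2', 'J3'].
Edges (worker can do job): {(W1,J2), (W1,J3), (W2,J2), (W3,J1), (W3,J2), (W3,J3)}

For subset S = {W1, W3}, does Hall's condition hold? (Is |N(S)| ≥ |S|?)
Yes: |N(S)| = 3, |S| = 2

Subset S = {W1, W3}
Neighbors N(S) = {J1, J2, J3}

|N(S)| = 3, |S| = 2
Hall's condition: |N(S)| ≥ |S| is satisfied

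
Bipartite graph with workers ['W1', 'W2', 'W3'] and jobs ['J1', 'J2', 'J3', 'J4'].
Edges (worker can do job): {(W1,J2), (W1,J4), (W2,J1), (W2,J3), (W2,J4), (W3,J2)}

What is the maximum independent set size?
Maximum independent set = 4

By König's theorem:
- Min vertex cover = Max matching = 3
- Max independent set = Total vertices - Min vertex cover
- Max independent set = 7 - 3 = 4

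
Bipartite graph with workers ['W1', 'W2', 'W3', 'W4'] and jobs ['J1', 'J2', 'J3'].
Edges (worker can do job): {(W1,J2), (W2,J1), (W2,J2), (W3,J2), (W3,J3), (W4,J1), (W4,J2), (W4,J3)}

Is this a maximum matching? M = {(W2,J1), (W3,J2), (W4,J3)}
Yes, size 3 is maximum

Proposed matching has size 3.
Maximum matching size for this graph: 3.

This is a maximum matching.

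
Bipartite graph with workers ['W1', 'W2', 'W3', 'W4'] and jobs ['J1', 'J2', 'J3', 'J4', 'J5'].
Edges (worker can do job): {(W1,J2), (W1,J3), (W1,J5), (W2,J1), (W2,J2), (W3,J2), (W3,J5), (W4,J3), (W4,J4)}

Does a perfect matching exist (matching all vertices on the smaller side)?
Yes, perfect matching exists (size 4)

Perfect matching: {(W1,J2), (W2,J1), (W3,J5), (W4,J3)}
All 4 vertices on the smaller side are matched.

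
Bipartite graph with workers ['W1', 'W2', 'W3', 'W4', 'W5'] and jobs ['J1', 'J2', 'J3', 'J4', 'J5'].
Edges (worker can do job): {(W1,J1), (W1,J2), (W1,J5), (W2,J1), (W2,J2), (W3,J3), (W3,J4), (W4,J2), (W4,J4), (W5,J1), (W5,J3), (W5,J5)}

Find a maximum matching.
Matching: {(W1,J5), (W2,J2), (W3,J3), (W4,J4), (W5,J1)}

Maximum matching (size 5):
  W1 → J5
  W2 → J2
  W3 → J3
  W4 → J4
  W5 → J1

Each worker is assigned to at most one job, and each job to at most one worker.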